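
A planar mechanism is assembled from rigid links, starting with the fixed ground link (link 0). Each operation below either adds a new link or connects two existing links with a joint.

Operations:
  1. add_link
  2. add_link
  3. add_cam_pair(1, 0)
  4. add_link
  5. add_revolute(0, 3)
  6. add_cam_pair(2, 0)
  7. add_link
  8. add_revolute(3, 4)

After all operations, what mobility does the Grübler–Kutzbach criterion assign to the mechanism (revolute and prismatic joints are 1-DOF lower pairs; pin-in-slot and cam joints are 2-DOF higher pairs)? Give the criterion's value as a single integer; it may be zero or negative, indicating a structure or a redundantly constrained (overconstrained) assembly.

(L,J1,J2)=(1,0,0); link0 fixed
link1: (2,0,0)
link2: (3,0,0)
C 1-0 [J2]: (3,0,1)
link3: (4,0,1)
R 0-3 [J1]: (4,1,1)
C 2-0 [J2]: (4,1,2)
link4: (5,1,2)
R 3-4 [J1]: (5,2,2)
Grübler: 3·4 − 2·2 − 2 = 6

M = 6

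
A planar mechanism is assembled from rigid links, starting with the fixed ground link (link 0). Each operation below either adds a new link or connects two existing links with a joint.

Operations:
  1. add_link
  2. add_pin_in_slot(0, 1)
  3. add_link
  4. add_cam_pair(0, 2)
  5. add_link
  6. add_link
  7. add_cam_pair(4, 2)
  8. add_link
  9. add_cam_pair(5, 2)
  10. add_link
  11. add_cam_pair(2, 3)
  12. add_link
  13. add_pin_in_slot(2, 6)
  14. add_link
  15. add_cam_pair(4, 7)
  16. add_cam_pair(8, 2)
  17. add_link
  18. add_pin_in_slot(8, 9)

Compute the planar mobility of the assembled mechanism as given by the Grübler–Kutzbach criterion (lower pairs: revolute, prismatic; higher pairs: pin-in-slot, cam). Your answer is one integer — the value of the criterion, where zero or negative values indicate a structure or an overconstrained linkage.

[1;0;0] (link 0 is ground)
L+ [2;0;0]
PS(0,1)∈J2 [2;0;1]
L+ [3;0;1]
C(0,2)∈J2 [3;0;2]
L+ [4;0;2]
L+ [5;0;2]
C(4,2)∈J2 [5;0;3]
L+ [6;0;3]
C(5,2)∈J2 [6;0;4]
L+ [7;0;4]
C(2,3)∈J2 [7;0;5]
L+ [8;0;5]
PS(2,6)∈J2 [8;0;6]
L+ [9;0;6]
C(4,7)∈J2 [9;0;7]
C(8,2)∈J2 [9;0;8]
L+ [10;0;8]
PS(8,9)∈J2 [10;0;9]
mobility = 27 − 0 − 9 = 18

M = 18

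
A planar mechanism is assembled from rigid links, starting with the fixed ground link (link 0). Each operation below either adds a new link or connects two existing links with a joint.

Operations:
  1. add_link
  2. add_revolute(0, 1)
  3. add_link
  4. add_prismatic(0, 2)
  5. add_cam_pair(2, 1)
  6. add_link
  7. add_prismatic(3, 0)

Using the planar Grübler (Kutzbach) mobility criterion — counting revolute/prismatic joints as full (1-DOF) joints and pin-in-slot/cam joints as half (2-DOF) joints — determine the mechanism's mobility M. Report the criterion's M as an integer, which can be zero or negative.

link 0 = ground. State L|J1|J2 = 1|0|0
+link1  2|0|0
R(0,1) f=1→J1  2|1|0
+link2  3|1|0
P(0,2) f=1→J1  3|2|0
C(2,1) f=2→J2  3|2|1
+link3  4|2|1
P(3,0) f=1→J1  4|3|1
M = 3(4−1)−2·3−1 = 9−6−1 = 2

M = 2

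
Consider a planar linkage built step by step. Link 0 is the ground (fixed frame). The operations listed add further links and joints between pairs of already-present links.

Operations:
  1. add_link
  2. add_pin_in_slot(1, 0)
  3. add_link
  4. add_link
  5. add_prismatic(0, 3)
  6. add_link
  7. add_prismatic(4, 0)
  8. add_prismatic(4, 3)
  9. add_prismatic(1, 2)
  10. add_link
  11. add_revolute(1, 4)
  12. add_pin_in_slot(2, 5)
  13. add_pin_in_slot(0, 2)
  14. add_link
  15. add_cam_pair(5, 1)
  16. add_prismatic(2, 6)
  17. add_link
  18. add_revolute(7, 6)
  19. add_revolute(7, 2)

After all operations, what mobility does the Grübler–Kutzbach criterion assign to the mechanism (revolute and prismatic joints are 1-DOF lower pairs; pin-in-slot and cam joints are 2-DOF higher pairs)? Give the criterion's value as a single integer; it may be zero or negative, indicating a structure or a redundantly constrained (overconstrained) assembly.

[1;0;0] (link 0 is ground)
L+ [2;0;0]
PS(1,0)∈J2 [2;0;1]
L+ [3;0;1]
L+ [4;0;1]
P(0,3)∈J1 [4;1;1]
L+ [5;1;1]
P(4,0)∈J1 [5;2;1]
P(4,3)∈J1 [5;3;1]
P(1,2)∈J1 [5;4;1]
L+ [6;4;1]
R(1,4)∈J1 [6;5;1]
PS(2,5)∈J2 [6;5;2]
PS(0,2)∈J2 [6;5;3]
L+ [7;5;3]
C(5,1)∈J2 [7;5;4]
P(2,6)∈J1 [7;6;4]
L+ [8;6;4]
R(7,6)∈J1 [8;7;4]
R(7,2)∈J1 [8;8;4]
mobility = 21 − 16 − 4 = 1

M = 1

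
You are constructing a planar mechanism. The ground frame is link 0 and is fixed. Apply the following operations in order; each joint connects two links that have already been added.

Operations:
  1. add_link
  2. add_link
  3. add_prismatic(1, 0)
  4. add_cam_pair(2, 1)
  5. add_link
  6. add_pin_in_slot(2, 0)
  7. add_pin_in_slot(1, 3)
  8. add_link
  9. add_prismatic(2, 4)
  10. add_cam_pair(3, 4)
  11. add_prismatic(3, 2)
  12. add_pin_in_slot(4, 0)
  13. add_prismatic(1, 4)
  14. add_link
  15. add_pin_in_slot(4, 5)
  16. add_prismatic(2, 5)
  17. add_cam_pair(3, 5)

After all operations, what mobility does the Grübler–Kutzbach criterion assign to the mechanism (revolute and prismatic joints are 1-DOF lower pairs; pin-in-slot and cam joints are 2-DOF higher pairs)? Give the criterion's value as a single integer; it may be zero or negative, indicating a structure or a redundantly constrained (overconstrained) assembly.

M = -2

ground; <1,0,0>
#1 <2,0,0>
#2 <3,0,0>
P:1↔0 J1 <3,1,0>
C:2↔1 J2 <3,1,1>
#3 <4,1,1>
PS:2↔0 J2 <4,1,2>
PS:1↔3 J2 <4,1,3>
#4 <5,1,3>
P:2↔4 J1 <5,2,3>
C:3↔4 J2 <5,2,4>
P:3↔2 J1 <5,3,4>
PS:4↔0 J2 <5,3,5>
P:1↔4 J1 <5,4,5>
#5 <6,4,5>
PS:4↔5 J2 <6,4,6>
P:2↔5 J1 <6,5,6>
C:3↔5 J2 <6,5,7>
3×5 − 2×5 − 1×7 = -2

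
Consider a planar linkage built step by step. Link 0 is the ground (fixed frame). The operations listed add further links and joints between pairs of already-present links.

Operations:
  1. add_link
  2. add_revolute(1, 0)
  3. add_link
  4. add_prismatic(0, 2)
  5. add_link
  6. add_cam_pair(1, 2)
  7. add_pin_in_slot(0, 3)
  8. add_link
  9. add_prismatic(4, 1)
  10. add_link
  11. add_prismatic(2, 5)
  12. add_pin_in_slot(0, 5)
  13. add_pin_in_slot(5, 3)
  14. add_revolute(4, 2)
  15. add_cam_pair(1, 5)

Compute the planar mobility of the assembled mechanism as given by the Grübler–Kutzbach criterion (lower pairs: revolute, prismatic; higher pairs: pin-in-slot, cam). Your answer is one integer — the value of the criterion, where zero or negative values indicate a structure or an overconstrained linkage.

M = 0

L=1 J1=0 J2=0
add link → L=2 J1=0 J2=0
R@1,0 dof=1 J1 → L=2 J1=1 J2=0
add link → L=3 J1=1 J2=0
P@0,2 dof=1 J1 → L=3 J1=2 J2=0
add link → L=4 J1=2 J2=0
C@1,2 dof=2 J2 → L=4 J1=2 J2=1
PS@0,3 dof=2 J2 → L=4 J1=2 J2=2
add link → L=5 J1=2 J2=2
P@4,1 dof=1 J1 → L=5 J1=3 J2=2
add link → L=6 J1=3 J2=2
P@2,5 dof=1 J1 → L=6 J1=4 J2=2
PS@0,5 dof=2 J2 → L=6 J1=4 J2=3
PS@5,3 dof=2 J2 → L=6 J1=4 J2=4
R@4,2 dof=1 J1 → L=6 J1=5 J2=4
C@1,5 dof=2 J2 → L=6 J1=5 J2=5
M=3(L−1)−2J1−J2=3·5−2·5−5=0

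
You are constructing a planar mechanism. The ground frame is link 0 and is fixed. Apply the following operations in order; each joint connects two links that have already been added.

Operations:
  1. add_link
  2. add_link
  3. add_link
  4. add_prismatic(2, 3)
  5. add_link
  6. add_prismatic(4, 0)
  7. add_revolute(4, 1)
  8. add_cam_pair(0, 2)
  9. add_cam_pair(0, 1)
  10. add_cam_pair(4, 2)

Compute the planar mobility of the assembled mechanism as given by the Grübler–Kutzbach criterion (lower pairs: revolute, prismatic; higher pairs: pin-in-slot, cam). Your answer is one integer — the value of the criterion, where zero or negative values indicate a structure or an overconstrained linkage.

M = 3

L=1 J1=0 J2=0
add link → L=2 J1=0 J2=0
add link → L=3 J1=0 J2=0
add link → L=4 J1=0 J2=0
P@2,3 dof=1 J1 → L=4 J1=1 J2=0
add link → L=5 J1=1 J2=0
P@4,0 dof=1 J1 → L=5 J1=2 J2=0
R@4,1 dof=1 J1 → L=5 J1=3 J2=0
C@0,2 dof=2 J2 → L=5 J1=3 J2=1
C@0,1 dof=2 J2 → L=5 J1=3 J2=2
C@4,2 dof=2 J2 → L=5 J1=3 J2=3
M=3(L−1)−2J1−J2=3·4−2·3−3=3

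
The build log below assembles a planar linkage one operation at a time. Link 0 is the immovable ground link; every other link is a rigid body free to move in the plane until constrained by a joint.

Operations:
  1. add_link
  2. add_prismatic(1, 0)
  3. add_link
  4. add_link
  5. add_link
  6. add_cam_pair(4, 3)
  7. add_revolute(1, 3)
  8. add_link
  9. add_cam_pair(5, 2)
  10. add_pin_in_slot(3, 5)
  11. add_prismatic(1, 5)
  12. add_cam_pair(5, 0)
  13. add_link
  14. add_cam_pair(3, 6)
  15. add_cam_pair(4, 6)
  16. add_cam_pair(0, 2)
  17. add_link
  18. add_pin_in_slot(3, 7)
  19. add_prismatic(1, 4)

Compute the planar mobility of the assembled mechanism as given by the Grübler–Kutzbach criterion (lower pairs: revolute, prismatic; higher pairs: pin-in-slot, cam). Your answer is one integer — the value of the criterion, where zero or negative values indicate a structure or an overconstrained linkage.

M = 5

[1;0;0] (link 0 is ground)
L+ [2;0;0]
P(1,0)∈J1 [2;1;0]
L+ [3;1;0]
L+ [4;1;0]
L+ [5;1;0]
C(4,3)∈J2 [5;1;1]
R(1,3)∈J1 [5;2;1]
L+ [6;2;1]
C(5,2)∈J2 [6;2;2]
PS(3,5)∈J2 [6;2;3]
P(1,5)∈J1 [6;3;3]
C(5,0)∈J2 [6;3;4]
L+ [7;3;4]
C(3,6)∈J2 [7;3;5]
C(4,6)∈J2 [7;3;6]
C(0,2)∈J2 [7;3;7]
L+ [8;3;7]
PS(3,7)∈J2 [8;3;8]
P(1,4)∈J1 [8;4;8]
mobility = 21 − 8 − 8 = 5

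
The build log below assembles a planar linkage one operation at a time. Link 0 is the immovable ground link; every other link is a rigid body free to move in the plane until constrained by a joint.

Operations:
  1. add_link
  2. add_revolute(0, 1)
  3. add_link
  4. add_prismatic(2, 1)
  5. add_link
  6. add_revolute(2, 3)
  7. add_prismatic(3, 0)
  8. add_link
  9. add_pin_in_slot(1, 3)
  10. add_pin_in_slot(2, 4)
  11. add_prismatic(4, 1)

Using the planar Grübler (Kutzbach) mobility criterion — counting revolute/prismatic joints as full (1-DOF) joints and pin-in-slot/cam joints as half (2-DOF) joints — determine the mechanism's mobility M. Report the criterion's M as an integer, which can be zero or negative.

link 0 = ground. State L|J1|J2 = 1|0|0
+link1  2|0|0
R(0,1) f=1→J1  2|1|0
+link2  3|1|0
P(2,1) f=1→J1  3|2|0
+link3  4|2|0
R(2,3) f=1→J1  4|3|0
P(3,0) f=1→J1  4|4|0
+link4  5|4|0
PS(1,3) f=2→J2  5|4|1
PS(2,4) f=2→J2  5|4|2
P(4,1) f=1→J1  5|5|2
M = 3(5−1)−2·5−2 = 12−10−2 = 0

M = 0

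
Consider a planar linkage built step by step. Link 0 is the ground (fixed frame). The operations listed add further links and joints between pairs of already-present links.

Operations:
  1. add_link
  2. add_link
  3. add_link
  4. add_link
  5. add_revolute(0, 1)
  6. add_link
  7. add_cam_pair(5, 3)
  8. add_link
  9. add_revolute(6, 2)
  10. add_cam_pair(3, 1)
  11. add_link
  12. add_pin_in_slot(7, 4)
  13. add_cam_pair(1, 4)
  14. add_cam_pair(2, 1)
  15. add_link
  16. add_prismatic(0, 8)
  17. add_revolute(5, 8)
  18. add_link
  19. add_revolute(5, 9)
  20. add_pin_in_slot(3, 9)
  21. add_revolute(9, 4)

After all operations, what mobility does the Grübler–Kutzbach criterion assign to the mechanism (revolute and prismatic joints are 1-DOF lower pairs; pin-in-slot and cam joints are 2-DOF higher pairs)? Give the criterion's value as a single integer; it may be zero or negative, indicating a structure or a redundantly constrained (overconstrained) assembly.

L=1 J1=0 J2=0
add link → L=2 J1=0 J2=0
add link → L=3 J1=0 J2=0
add link → L=4 J1=0 J2=0
add link → L=5 J1=0 J2=0
R@0,1 dof=1 J1 → L=5 J1=1 J2=0
add link → L=6 J1=1 J2=0
C@5,3 dof=2 J2 → L=6 J1=1 J2=1
add link → L=7 J1=1 J2=1
R@6,2 dof=1 J1 → L=7 J1=2 J2=1
C@3,1 dof=2 J2 → L=7 J1=2 J2=2
add link → L=8 J1=2 J2=2
PS@7,4 dof=2 J2 → L=8 J1=2 J2=3
C@1,4 dof=2 J2 → L=8 J1=2 J2=4
C@2,1 dof=2 J2 → L=8 J1=2 J2=5
add link → L=9 J1=2 J2=5
P@0,8 dof=1 J1 → L=9 J1=3 J2=5
R@5,8 dof=1 J1 → L=9 J1=4 J2=5
add link → L=10 J1=4 J2=5
R@5,9 dof=1 J1 → L=10 J1=5 J2=5
PS@3,9 dof=2 J2 → L=10 J1=5 J2=6
R@9,4 dof=1 J1 → L=10 J1=6 J2=6
M=3(L−1)−2J1−J2=3·9−2·6−6=9

M = 9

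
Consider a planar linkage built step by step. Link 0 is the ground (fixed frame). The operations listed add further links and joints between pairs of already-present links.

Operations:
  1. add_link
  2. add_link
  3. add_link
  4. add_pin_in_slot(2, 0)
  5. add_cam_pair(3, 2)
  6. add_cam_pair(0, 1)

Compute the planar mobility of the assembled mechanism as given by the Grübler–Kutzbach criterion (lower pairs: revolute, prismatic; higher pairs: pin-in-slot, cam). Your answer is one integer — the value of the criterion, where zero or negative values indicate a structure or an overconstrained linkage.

L=1 J1=0 J2=0
add link → L=2 J1=0 J2=0
add link → L=3 J1=0 J2=0
add link → L=4 J1=0 J2=0
PS@2,0 dof=2 J2 → L=4 J1=0 J2=1
C@3,2 dof=2 J2 → L=4 J1=0 J2=2
C@0,1 dof=2 J2 → L=4 J1=0 J2=3
M=3(L−1)−2J1−J2=3·3−2·0−3=6

M = 6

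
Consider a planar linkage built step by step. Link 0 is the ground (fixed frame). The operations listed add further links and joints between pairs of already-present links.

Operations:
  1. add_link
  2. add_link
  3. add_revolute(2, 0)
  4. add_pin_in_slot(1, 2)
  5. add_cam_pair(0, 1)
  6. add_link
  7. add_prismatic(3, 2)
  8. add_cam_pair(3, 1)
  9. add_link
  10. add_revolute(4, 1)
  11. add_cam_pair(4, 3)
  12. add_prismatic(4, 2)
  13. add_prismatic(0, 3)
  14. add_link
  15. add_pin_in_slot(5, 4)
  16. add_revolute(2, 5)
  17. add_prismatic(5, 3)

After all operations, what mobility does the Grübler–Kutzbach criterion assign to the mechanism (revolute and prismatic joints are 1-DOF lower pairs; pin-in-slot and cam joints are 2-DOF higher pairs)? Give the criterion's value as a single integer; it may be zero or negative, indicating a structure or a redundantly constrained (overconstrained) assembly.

M = -4

(L,J1,J2)=(1,0,0); link0 fixed
link1: (2,0,0)
link2: (3,0,0)
R 2-0 [J1]: (3,1,0)
PS 1-2 [J2]: (3,1,1)
C 0-1 [J2]: (3,1,2)
link3: (4,1,2)
P 3-2 [J1]: (4,2,2)
C 3-1 [J2]: (4,2,3)
link4: (5,2,3)
R 4-1 [J1]: (5,3,3)
C 4-3 [J2]: (5,3,4)
P 4-2 [J1]: (5,4,4)
P 0-3 [J1]: (5,5,4)
link5: (6,5,4)
PS 5-4 [J2]: (6,5,5)
R 2-5 [J1]: (6,6,5)
P 5-3 [J1]: (6,7,5)
Grübler: 3·5 − 2·7 − 5 = -4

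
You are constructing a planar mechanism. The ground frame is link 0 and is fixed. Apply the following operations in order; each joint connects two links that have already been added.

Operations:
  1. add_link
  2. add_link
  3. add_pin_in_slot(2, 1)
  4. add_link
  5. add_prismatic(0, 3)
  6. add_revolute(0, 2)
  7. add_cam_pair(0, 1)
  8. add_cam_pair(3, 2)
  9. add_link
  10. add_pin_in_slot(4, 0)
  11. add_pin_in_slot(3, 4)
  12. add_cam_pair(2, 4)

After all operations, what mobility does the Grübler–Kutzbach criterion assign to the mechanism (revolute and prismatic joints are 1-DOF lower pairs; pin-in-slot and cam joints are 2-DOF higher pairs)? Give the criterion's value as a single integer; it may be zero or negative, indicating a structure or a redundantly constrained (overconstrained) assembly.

M = 2

[1;0;0] (link 0 is ground)
L+ [2;0;0]
L+ [3;0;0]
PS(2,1)∈J2 [3;0;1]
L+ [4;0;1]
P(0,3)∈J1 [4;1;1]
R(0,2)∈J1 [4;2;1]
C(0,1)∈J2 [4;2;2]
C(3,2)∈J2 [4;2;3]
L+ [5;2;3]
PS(4,0)∈J2 [5;2;4]
PS(3,4)∈J2 [5;2;5]
C(2,4)∈J2 [5;2;6]
mobility = 12 − 4 − 6 = 2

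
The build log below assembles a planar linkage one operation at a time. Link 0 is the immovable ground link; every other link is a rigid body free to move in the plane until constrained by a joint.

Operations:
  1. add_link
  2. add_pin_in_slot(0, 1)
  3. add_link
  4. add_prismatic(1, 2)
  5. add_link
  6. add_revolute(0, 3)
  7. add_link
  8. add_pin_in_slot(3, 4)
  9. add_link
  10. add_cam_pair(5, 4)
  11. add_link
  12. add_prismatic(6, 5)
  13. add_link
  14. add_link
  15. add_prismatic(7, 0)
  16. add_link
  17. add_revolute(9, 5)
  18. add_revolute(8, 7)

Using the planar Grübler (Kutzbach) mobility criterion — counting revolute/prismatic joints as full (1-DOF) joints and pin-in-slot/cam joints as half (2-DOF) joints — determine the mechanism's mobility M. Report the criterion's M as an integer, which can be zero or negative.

[1;0;0] (link 0 is ground)
L+ [2;0;0]
PS(0,1)∈J2 [2;0;1]
L+ [3;0;1]
P(1,2)∈J1 [3;1;1]
L+ [4;1;1]
R(0,3)∈J1 [4;2;1]
L+ [5;2;1]
PS(3,4)∈J2 [5;2;2]
L+ [6;2;2]
C(5,4)∈J2 [6;2;3]
L+ [7;2;3]
P(6,5)∈J1 [7;3;3]
L+ [8;3;3]
L+ [9;3;3]
P(7,0)∈J1 [9;4;3]
L+ [10;4;3]
R(9,5)∈J1 [10;5;3]
R(8,7)∈J1 [10;6;3]
mobility = 27 − 12 − 3 = 12

M = 12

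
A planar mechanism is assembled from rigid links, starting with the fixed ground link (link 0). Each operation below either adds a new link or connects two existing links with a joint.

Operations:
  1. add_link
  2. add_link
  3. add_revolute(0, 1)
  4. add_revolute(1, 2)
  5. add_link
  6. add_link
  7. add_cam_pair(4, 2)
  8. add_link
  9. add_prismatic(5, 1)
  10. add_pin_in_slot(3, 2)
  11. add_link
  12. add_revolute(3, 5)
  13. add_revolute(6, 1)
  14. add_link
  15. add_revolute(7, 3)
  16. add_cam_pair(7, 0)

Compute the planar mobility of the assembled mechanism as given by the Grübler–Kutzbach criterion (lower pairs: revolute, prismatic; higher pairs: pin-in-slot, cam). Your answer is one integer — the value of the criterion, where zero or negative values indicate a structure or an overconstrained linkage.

[1;0;0] (link 0 is ground)
L+ [2;0;0]
L+ [3;0;0]
R(0,1)∈J1 [3;1;0]
R(1,2)∈J1 [3;2;0]
L+ [4;2;0]
L+ [5;2;0]
C(4,2)∈J2 [5;2;1]
L+ [6;2;1]
P(5,1)∈J1 [6;3;1]
PS(3,2)∈J2 [6;3;2]
L+ [7;3;2]
R(3,5)∈J1 [7;4;2]
R(6,1)∈J1 [7;5;2]
L+ [8;5;2]
R(7,3)∈J1 [8;6;2]
C(7,0)∈J2 [8;6;3]
mobility = 21 − 12 − 3 = 6

M = 6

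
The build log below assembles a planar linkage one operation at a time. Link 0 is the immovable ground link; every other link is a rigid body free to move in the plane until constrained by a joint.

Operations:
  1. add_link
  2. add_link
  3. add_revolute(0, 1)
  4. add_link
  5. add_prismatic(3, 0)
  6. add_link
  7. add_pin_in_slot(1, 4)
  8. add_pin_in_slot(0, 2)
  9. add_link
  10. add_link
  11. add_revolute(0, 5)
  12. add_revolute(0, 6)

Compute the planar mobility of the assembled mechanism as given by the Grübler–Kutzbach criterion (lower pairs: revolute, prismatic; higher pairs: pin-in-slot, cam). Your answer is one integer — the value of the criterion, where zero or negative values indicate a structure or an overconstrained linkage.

M = 8

(L,J1,J2)=(1,0,0); link0 fixed
link1: (2,0,0)
link2: (3,0,0)
R 0-1 [J1]: (3,1,0)
link3: (4,1,0)
P 3-0 [J1]: (4,2,0)
link4: (5,2,0)
PS 1-4 [J2]: (5,2,1)
PS 0-2 [J2]: (5,2,2)
link5: (6,2,2)
link6: (7,2,2)
R 0-5 [J1]: (7,3,2)
R 0-6 [J1]: (7,4,2)
Grübler: 3·6 − 2·4 − 2 = 8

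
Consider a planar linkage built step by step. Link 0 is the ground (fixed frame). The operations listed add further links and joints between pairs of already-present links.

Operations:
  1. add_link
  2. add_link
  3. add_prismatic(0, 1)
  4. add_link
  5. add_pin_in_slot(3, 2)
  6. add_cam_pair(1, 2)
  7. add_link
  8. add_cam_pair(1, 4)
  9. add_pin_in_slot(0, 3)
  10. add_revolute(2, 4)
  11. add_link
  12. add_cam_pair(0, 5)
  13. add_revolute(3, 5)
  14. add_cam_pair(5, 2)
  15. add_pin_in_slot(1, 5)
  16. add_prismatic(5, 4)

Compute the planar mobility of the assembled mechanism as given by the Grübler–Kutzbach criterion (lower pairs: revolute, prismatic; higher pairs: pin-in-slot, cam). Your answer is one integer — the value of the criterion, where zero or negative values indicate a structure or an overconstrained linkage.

ground; <1,0,0>
#1 <2,0,0>
#2 <3,0,0>
P:0↔1 J1 <3,1,0>
#3 <4,1,0>
PS:3↔2 J2 <4,1,1>
C:1↔2 J2 <4,1,2>
#4 <5,1,2>
C:1↔4 J2 <5,1,3>
PS:0↔3 J2 <5,1,4>
R:2↔4 J1 <5,2,4>
#5 <6,2,4>
C:0↔5 J2 <6,2,5>
R:3↔5 J1 <6,3,5>
C:5↔2 J2 <6,3,6>
PS:1↔5 J2 <6,3,7>
P:5↔4 J1 <6,4,7>
3×5 − 2×4 − 1×7 = 0

M = 0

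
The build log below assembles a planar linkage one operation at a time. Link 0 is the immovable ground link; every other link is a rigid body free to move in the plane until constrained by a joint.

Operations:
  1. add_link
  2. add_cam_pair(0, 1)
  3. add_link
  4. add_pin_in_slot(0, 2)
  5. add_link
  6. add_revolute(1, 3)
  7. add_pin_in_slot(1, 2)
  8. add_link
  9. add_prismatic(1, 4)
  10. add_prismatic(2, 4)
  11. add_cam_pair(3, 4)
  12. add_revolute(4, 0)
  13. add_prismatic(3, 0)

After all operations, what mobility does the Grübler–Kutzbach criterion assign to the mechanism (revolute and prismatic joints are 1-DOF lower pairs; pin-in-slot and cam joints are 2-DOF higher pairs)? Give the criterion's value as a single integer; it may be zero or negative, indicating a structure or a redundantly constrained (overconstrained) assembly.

M = -2

(L,J1,J2)=(1,0,0); link0 fixed
link1: (2,0,0)
C 0-1 [J2]: (2,0,1)
link2: (3,0,1)
PS 0-2 [J2]: (3,0,2)
link3: (4,0,2)
R 1-3 [J1]: (4,1,2)
PS 1-2 [J2]: (4,1,3)
link4: (5,1,3)
P 1-4 [J1]: (5,2,3)
P 2-4 [J1]: (5,3,3)
C 3-4 [J2]: (5,3,4)
R 4-0 [J1]: (5,4,4)
P 3-0 [J1]: (5,5,4)
Grübler: 3·4 − 2·5 − 4 = -2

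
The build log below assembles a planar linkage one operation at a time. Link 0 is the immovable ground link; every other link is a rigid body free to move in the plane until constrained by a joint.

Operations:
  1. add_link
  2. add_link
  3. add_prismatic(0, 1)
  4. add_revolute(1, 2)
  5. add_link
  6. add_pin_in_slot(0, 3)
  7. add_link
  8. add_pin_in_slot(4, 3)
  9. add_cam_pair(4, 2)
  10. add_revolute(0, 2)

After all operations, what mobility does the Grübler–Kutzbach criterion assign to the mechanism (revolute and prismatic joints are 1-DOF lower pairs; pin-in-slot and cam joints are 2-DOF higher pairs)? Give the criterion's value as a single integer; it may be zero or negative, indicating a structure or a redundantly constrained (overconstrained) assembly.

(L,J1,J2)=(1,0,0); link0 fixed
link1: (2,0,0)
link2: (3,0,0)
P 0-1 [J1]: (3,1,0)
R 1-2 [J1]: (3,2,0)
link3: (4,2,0)
PS 0-3 [J2]: (4,2,1)
link4: (5,2,1)
PS 4-3 [J2]: (5,2,2)
C 4-2 [J2]: (5,2,3)
R 0-2 [J1]: (5,3,3)
Grübler: 3·4 − 2·3 − 3 = 3

M = 3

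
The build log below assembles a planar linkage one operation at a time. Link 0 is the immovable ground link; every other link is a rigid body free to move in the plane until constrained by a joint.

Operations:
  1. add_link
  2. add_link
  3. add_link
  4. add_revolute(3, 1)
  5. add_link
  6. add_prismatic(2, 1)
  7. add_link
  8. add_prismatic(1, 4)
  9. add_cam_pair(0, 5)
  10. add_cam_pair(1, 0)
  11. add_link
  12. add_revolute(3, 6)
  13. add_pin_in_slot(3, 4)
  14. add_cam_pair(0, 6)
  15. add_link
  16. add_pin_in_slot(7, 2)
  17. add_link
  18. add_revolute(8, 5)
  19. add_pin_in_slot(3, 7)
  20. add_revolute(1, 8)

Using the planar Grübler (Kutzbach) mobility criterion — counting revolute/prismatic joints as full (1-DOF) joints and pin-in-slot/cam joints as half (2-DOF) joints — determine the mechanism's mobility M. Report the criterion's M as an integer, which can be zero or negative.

L=1 J1=0 J2=0
add link → L=2 J1=0 J2=0
add link → L=3 J1=0 J2=0
add link → L=4 J1=0 J2=0
R@3,1 dof=1 J1 → L=4 J1=1 J2=0
add link → L=5 J1=1 J2=0
P@2,1 dof=1 J1 → L=5 J1=2 J2=0
add link → L=6 J1=2 J2=0
P@1,4 dof=1 J1 → L=6 J1=3 J2=0
C@0,5 dof=2 J2 → L=6 J1=3 J2=1
C@1,0 dof=2 J2 → L=6 J1=3 J2=2
add link → L=7 J1=3 J2=2
R@3,6 dof=1 J1 → L=7 J1=4 J2=2
PS@3,4 dof=2 J2 → L=7 J1=4 J2=3
C@0,6 dof=2 J2 → L=7 J1=4 J2=4
add link → L=8 J1=4 J2=4
PS@7,2 dof=2 J2 → L=8 J1=4 J2=5
add link → L=9 J1=4 J2=5
R@8,5 dof=1 J1 → L=9 J1=5 J2=5
PS@3,7 dof=2 J2 → L=9 J1=5 J2=6
R@1,8 dof=1 J1 → L=9 J1=6 J2=6
M=3(L−1)−2J1−J2=3·8−2·6−6=6

M = 6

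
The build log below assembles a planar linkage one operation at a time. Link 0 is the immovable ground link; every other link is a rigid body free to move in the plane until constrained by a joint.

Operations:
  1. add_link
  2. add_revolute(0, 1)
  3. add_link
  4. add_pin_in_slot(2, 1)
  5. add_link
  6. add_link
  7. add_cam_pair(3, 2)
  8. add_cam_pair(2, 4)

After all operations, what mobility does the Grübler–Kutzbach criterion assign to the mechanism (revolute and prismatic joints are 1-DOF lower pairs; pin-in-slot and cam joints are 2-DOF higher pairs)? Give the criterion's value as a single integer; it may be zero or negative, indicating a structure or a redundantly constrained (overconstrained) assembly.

M = 7

L=1 J1=0 J2=0
add link → L=2 J1=0 J2=0
R@0,1 dof=1 J1 → L=2 J1=1 J2=0
add link → L=3 J1=1 J2=0
PS@2,1 dof=2 J2 → L=3 J1=1 J2=1
add link → L=4 J1=1 J2=1
add link → L=5 J1=1 J2=1
C@3,2 dof=2 J2 → L=5 J1=1 J2=2
C@2,4 dof=2 J2 → L=5 J1=1 J2=3
M=3(L−1)−2J1−J2=3·4−2·1−3=7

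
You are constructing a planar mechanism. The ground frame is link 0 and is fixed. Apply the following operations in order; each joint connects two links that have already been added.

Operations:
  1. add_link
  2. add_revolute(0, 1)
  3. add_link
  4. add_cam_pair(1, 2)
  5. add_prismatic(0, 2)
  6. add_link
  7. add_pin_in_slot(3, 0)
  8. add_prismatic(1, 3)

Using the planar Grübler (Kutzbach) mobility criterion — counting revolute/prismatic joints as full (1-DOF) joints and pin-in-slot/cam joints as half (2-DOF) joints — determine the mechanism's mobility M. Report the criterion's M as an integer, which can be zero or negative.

M = 1

[1;0;0] (link 0 is ground)
L+ [2;0;0]
R(0,1)∈J1 [2;1;0]
L+ [3;1;0]
C(1,2)∈J2 [3;1;1]
P(0,2)∈J1 [3;2;1]
L+ [4;2;1]
PS(3,0)∈J2 [4;2;2]
P(1,3)∈J1 [4;3;2]
mobility = 9 − 6 − 2 = 1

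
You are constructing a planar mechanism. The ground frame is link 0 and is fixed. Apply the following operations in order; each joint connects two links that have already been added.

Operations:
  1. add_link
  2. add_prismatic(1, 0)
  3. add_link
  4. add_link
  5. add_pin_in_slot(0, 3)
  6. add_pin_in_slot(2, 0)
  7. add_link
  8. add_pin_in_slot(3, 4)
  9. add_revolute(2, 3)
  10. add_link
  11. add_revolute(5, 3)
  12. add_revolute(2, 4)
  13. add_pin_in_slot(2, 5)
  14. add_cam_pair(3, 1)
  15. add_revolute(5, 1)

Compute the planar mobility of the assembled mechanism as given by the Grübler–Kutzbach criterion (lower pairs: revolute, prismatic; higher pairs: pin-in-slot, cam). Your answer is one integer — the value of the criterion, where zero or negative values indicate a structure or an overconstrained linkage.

M = 0

L=1 J1=0 J2=0
add link → L=2 J1=0 J2=0
P@1,0 dof=1 J1 → L=2 J1=1 J2=0
add link → L=3 J1=1 J2=0
add link → L=4 J1=1 J2=0
PS@0,3 dof=2 J2 → L=4 J1=1 J2=1
PS@2,0 dof=2 J2 → L=4 J1=1 J2=2
add link → L=5 J1=1 J2=2
PS@3,4 dof=2 J2 → L=5 J1=1 J2=3
R@2,3 dof=1 J1 → L=5 J1=2 J2=3
add link → L=6 J1=2 J2=3
R@5,3 dof=1 J1 → L=6 J1=3 J2=3
R@2,4 dof=1 J1 → L=6 J1=4 J2=3
PS@2,5 dof=2 J2 → L=6 J1=4 J2=4
C@3,1 dof=2 J2 → L=6 J1=4 J2=5
R@5,1 dof=1 J1 → L=6 J1=5 J2=5
M=3(L−1)−2J1−J2=3·5−2·5−5=0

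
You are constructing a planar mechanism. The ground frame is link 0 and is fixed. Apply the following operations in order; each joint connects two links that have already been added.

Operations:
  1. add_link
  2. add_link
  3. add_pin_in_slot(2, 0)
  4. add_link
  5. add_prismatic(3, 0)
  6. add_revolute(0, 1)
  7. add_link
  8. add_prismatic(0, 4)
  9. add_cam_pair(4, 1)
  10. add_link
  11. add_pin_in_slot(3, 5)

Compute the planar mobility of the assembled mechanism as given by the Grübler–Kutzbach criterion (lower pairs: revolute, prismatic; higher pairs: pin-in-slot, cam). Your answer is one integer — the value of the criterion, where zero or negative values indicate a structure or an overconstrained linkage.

(L,J1,J2)=(1,0,0); link0 fixed
link1: (2,0,0)
link2: (3,0,0)
PS 2-0 [J2]: (3,0,1)
link3: (4,0,1)
P 3-0 [J1]: (4,1,1)
R 0-1 [J1]: (4,2,1)
link4: (5,2,1)
P 0-4 [J1]: (5,3,1)
C 4-1 [J2]: (5,3,2)
link5: (6,3,2)
PS 3-5 [J2]: (6,3,3)
Grübler: 3·5 − 2·3 − 3 = 6

M = 6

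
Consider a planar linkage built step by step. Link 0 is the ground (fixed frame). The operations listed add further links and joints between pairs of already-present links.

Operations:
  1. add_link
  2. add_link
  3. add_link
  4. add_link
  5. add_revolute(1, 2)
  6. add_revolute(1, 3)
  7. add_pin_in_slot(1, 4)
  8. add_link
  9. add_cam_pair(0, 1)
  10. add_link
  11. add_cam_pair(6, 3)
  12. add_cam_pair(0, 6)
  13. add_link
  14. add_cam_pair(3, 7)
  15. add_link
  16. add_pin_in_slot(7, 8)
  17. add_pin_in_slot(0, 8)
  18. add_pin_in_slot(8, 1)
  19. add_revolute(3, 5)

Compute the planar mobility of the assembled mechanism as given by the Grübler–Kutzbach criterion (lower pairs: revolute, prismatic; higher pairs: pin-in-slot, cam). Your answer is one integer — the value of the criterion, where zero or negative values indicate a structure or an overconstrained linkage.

[1;0;0] (link 0 is ground)
L+ [2;0;0]
L+ [3;0;0]
L+ [4;0;0]
L+ [5;0;0]
R(1,2)∈J1 [5;1;0]
R(1,3)∈J1 [5;2;0]
PS(1,4)∈J2 [5;2;1]
L+ [6;2;1]
C(0,1)∈J2 [6;2;2]
L+ [7;2;2]
C(6,3)∈J2 [7;2;3]
C(0,6)∈J2 [7;2;4]
L+ [8;2;4]
C(3,7)∈J2 [8;2;5]
L+ [9;2;5]
PS(7,8)∈J2 [9;2;6]
PS(0,8)∈J2 [9;2;7]
PS(8,1)∈J2 [9;2;8]
R(3,5)∈J1 [9;3;8]
mobility = 24 − 6 − 8 = 10

M = 10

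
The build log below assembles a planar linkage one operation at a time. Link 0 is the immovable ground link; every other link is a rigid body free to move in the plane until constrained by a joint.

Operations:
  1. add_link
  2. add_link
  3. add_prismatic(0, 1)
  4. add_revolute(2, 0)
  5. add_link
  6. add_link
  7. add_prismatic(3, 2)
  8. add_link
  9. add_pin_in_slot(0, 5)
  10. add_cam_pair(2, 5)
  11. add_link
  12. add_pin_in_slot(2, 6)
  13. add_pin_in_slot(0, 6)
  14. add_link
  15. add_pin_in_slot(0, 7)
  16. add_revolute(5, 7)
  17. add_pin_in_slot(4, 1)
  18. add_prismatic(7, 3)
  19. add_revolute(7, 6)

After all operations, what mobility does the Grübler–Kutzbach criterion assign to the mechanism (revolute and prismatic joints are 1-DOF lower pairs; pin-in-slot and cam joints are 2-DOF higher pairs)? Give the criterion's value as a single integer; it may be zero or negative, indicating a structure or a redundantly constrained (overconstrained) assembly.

link 0 = ground. State L|J1|J2 = 1|0|0
+link1  2|0|0
+link2  3|0|0
P(0,1) f=1→J1  3|1|0
R(2,0) f=1→J1  3|2|0
+link3  4|2|0
+link4  5|2|0
P(3,2) f=1→J1  5|3|0
+link5  6|3|0
PS(0,5) f=2→J2  6|3|1
C(2,5) f=2→J2  6|3|2
+link6  7|3|2
PS(2,6) f=2→J2  7|3|3
PS(0,6) f=2→J2  7|3|4
+link7  8|3|4
PS(0,7) f=2→J2  8|3|5
R(5,7) f=1→J1  8|4|5
PS(4,1) f=2→J2  8|4|6
P(7,3) f=1→J1  8|5|6
R(7,6) f=1→J1  8|6|6
M = 3(8−1)−2·6−6 = 21−12−6 = 3

M = 3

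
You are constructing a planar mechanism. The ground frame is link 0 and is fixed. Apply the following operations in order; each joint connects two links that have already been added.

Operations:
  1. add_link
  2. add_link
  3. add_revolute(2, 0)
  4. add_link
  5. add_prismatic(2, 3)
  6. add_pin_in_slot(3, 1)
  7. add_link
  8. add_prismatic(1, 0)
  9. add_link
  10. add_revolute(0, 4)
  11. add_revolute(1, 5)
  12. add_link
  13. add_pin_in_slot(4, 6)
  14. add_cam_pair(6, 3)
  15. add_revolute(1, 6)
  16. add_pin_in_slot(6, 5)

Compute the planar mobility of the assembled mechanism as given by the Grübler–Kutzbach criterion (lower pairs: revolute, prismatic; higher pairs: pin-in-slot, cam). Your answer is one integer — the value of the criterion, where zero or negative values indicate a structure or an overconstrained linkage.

M = 2

link 0 = ground. State L|J1|J2 = 1|0|0
+link1  2|0|0
+link2  3|0|0
R(2,0) f=1→J1  3|1|0
+link3  4|1|0
P(2,3) f=1→J1  4|2|0
PS(3,1) f=2→J2  4|2|1
+link4  5|2|1
P(1,0) f=1→J1  5|3|1
+link5  6|3|1
R(0,4) f=1→J1  6|4|1
R(1,5) f=1→J1  6|5|1
+link6  7|5|1
PS(4,6) f=2→J2  7|5|2
C(6,3) f=2→J2  7|5|3
R(1,6) f=1→J1  7|6|3
PS(6,5) f=2→J2  7|6|4
M = 3(7−1)−2·6−4 = 18−12−4 = 2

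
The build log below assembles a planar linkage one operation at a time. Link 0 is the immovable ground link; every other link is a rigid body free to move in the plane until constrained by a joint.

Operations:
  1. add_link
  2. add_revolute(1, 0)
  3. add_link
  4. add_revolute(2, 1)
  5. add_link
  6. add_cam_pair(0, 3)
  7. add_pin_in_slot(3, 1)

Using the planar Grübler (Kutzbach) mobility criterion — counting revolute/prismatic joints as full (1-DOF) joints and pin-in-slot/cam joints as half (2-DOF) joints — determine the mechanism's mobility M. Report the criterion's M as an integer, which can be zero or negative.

ground; <1,0,0>
#1 <2,0,0>
R:1↔0 J1 <2,1,0>
#2 <3,1,0>
R:2↔1 J1 <3,2,0>
#3 <4,2,0>
C:0↔3 J2 <4,2,1>
PS:3↔1 J2 <4,2,2>
3×3 − 2×2 − 1×2 = 3

M = 3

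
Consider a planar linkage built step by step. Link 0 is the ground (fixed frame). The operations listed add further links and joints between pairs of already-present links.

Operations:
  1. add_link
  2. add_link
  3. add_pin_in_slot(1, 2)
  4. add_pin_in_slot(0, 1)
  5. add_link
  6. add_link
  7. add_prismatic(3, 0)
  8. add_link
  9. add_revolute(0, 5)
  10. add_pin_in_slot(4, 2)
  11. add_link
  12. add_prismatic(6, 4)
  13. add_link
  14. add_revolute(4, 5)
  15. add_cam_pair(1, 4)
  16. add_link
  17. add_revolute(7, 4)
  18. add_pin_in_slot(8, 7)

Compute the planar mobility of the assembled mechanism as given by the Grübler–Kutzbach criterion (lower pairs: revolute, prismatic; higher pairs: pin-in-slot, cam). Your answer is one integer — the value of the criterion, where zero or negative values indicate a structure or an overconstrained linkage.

ground; <1,0,0>
#1 <2,0,0>
#2 <3,0,0>
PS:1↔2 J2 <3,0,1>
PS:0↔1 J2 <3,0,2>
#3 <4,0,2>
#4 <5,0,2>
P:3↔0 J1 <5,1,2>
#5 <6,1,2>
R:0↔5 J1 <6,2,2>
PS:4↔2 J2 <6,2,3>
#6 <7,2,3>
P:6↔4 J1 <7,3,3>
#7 <8,3,3>
R:4↔5 J1 <8,4,3>
C:1↔4 J2 <8,4,4>
#8 <9,4,4>
R:7↔4 J1 <9,5,4>
PS:8↔7 J2 <9,5,5>
3×8 − 2×5 − 1×5 = 9

M = 9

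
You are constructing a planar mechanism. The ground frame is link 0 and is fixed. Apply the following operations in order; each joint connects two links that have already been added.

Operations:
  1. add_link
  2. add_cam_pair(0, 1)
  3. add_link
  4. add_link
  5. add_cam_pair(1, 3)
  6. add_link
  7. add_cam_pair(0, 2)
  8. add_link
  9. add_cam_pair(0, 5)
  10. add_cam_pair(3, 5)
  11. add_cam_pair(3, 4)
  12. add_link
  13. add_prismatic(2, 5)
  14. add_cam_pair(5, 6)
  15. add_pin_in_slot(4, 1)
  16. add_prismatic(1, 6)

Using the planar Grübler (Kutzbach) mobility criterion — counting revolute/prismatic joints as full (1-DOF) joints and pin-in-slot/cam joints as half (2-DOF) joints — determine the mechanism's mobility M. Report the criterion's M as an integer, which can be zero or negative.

M = 6

(L,J1,J2)=(1,0,0); link0 fixed
link1: (2,0,0)
C 0-1 [J2]: (2,0,1)
link2: (3,0,1)
link3: (4,0,1)
C 1-3 [J2]: (4,0,2)
link4: (5,0,2)
C 0-2 [J2]: (5,0,3)
link5: (6,0,3)
C 0-5 [J2]: (6,0,4)
C 3-5 [J2]: (6,0,5)
C 3-4 [J2]: (6,0,6)
link6: (7,0,6)
P 2-5 [J1]: (7,1,6)
C 5-6 [J2]: (7,1,7)
PS 4-1 [J2]: (7,1,8)
P 1-6 [J1]: (7,2,8)
Grübler: 3·6 − 2·2 − 8 = 6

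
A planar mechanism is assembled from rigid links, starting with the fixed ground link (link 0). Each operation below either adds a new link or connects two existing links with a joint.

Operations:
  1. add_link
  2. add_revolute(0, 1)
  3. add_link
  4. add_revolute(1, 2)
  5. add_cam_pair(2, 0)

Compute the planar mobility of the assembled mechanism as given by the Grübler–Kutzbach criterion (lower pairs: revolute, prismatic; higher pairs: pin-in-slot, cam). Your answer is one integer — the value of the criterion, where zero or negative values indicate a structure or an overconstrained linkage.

link 0 = ground. State L|J1|J2 = 1|0|0
+link1  2|0|0
R(0,1) f=1→J1  2|1|0
+link2  3|1|0
R(1,2) f=1→J1  3|2|0
C(2,0) f=2→J2  3|2|1
M = 3(3−1)−2·2−1 = 6−4−1 = 1

M = 1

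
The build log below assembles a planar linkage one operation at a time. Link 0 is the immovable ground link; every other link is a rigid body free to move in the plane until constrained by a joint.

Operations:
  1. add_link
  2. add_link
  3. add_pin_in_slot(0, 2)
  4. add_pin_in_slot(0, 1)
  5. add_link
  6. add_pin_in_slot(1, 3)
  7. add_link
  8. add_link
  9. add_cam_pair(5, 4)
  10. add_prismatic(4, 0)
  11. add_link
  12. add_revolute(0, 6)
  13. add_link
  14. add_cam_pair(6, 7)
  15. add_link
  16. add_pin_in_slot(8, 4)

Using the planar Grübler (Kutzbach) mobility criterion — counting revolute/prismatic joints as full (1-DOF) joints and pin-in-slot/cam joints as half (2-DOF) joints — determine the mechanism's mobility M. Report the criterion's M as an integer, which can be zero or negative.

[1;0;0] (link 0 is ground)
L+ [2;0;0]
L+ [3;0;0]
PS(0,2)∈J2 [3;0;1]
PS(0,1)∈J2 [3;0;2]
L+ [4;0;2]
PS(1,3)∈J2 [4;0;3]
L+ [5;0;3]
L+ [6;0;3]
C(5,4)∈J2 [6;0;4]
P(4,0)∈J1 [6;1;4]
L+ [7;1;4]
R(0,6)∈J1 [7;2;4]
L+ [8;2;4]
C(6,7)∈J2 [8;2;5]
L+ [9;2;5]
PS(8,4)∈J2 [9;2;6]
mobility = 24 − 4 − 6 = 14

M = 14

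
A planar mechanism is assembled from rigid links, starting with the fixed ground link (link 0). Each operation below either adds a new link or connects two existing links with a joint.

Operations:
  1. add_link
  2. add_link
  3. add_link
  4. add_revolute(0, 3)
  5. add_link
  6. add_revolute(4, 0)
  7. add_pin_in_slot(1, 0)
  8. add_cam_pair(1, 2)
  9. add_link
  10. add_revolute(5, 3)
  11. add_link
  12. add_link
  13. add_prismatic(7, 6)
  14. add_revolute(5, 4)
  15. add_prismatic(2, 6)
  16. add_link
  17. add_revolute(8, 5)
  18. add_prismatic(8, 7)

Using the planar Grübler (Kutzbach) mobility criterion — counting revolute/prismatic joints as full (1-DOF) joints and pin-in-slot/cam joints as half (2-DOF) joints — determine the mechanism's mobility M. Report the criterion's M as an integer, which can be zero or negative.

link 0 = ground. State L|J1|J2 = 1|0|0
+link1  2|0|0
+link2  3|0|0
+link3  4|0|0
R(0,3) f=1→J1  4|1|0
+link4  5|1|0
R(4,0) f=1→J1  5|2|0
PS(1,0) f=2→J2  5|2|1
C(1,2) f=2→J2  5|2|2
+link5  6|2|2
R(5,3) f=1→J1  6|3|2
+link6  7|3|2
+link7  8|3|2
P(7,6) f=1→J1  8|4|2
R(5,4) f=1→J1  8|5|2
P(2,6) f=1→J1  8|6|2
+link8  9|6|2
R(8,5) f=1→J1  9|7|2
P(8,7) f=1→J1  9|8|2
M = 3(9−1)−2·8−2 = 24−16−2 = 6

M = 6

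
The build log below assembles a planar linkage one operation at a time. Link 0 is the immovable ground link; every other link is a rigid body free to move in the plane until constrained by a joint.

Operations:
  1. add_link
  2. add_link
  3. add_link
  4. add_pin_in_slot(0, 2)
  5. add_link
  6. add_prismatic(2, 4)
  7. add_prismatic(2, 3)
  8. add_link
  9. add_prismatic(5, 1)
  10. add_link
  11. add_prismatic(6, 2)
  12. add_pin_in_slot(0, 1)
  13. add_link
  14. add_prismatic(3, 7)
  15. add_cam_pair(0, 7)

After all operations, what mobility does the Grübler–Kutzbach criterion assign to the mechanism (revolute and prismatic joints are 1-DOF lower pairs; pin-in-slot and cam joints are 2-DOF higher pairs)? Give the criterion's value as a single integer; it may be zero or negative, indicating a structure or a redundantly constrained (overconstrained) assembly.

ground; <1,0,0>
#1 <2,0,0>
#2 <3,0,0>
#3 <4,0,0>
PS:0↔2 J2 <4,0,1>
#4 <5,0,1>
P:2↔4 J1 <5,1,1>
P:2↔3 J1 <5,2,1>
#5 <6,2,1>
P:5↔1 J1 <6,3,1>
#6 <7,3,1>
P:6↔2 J1 <7,4,1>
PS:0↔1 J2 <7,4,2>
#7 <8,4,2>
P:3↔7 J1 <8,5,2>
C:0↔7 J2 <8,5,3>
3×7 − 2×5 − 1×3 = 8

M = 8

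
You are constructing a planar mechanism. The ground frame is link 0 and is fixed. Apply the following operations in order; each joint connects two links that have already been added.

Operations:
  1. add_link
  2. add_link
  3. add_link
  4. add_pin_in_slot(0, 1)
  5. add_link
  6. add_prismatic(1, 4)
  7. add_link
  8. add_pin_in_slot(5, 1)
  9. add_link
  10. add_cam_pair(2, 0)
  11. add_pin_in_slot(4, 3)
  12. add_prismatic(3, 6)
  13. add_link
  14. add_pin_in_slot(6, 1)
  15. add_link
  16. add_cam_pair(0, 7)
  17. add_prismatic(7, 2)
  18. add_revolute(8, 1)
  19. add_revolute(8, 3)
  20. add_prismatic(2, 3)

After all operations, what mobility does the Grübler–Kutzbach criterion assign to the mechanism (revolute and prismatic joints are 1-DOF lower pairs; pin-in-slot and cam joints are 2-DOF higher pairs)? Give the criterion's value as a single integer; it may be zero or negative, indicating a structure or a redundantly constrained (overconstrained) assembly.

ground; <1,0,0>
#1 <2,0,0>
#2 <3,0,0>
#3 <4,0,0>
PS:0↔1 J2 <4,0,1>
#4 <5,0,1>
P:1↔4 J1 <5,1,1>
#5 <6,1,1>
PS:5↔1 J2 <6,1,2>
#6 <7,1,2>
C:2↔0 J2 <7,1,3>
PS:4↔3 J2 <7,1,4>
P:3↔6 J1 <7,2,4>
#7 <8,2,4>
PS:6↔1 J2 <8,2,5>
#8 <9,2,5>
C:0↔7 J2 <9,2,6>
P:7↔2 J1 <9,3,6>
R:8↔1 J1 <9,4,6>
R:8↔3 J1 <9,5,6>
P:2↔3 J1 <9,6,6>
3×8 − 2×6 − 1×6 = 6

M = 6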